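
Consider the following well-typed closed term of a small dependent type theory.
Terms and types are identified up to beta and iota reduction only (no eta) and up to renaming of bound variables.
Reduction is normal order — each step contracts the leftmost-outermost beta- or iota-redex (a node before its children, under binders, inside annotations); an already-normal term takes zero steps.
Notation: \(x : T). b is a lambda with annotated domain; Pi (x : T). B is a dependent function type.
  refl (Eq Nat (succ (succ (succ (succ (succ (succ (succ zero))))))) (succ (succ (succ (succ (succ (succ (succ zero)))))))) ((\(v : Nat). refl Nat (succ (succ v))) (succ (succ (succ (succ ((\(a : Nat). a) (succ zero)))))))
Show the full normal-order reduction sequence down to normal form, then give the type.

normal-order reduction sequence:
  refl (Eq Nat (succ (succ (succ (succ (succ (succ (succ zero))))))) (succ (succ (succ (succ (succ (succ (succ zero)))))))) ((\(v : Nat). refl Nat (succ (succ v))) (succ (succ (succ (succ ((\(a : Nat). a) (succ zero)))))))
  ~> refl (Eq Nat (succ (succ (succ (succ (succ (succ (succ zero))))))) (succ (succ (succ (succ (succ (succ (succ zero)))))))) (refl Nat (succ (succ (succ (succ (succ (succ ((\(v : Nat). v) (succ zero)))))))))
  ~> refl (Eq Nat (succ (succ (succ (succ (succ (succ (succ zero))))))) (succ (succ (succ (succ (succ (succ (succ zero)))))))) (refl Nat (succ (succ (succ (succ (succ (succ (succ zero))))))))
the term's type:
  Eq (Eq Nat (succ (succ (succ (succ (succ (succ (succ zero))))))) (succ (succ (succ (succ (succ (succ (succ zero)))))))) (refl Nat (succ (succ (succ (succ (succ (succ (succ zero)))))))) (refl Nat (succ (succ (succ (succ (succ (succ (succ zero))))))))


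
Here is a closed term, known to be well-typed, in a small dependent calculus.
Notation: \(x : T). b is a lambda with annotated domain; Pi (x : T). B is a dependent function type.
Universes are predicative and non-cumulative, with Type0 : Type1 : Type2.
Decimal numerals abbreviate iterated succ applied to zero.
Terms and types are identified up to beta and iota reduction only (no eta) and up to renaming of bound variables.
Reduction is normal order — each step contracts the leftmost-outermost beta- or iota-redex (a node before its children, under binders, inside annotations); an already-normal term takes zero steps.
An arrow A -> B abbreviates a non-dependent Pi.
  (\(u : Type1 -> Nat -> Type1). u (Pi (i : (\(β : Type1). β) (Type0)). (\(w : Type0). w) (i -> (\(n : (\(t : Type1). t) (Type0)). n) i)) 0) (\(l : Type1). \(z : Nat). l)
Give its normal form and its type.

normal form:
  Pi (u : Type0). u -> u
the term's type:
  Type1


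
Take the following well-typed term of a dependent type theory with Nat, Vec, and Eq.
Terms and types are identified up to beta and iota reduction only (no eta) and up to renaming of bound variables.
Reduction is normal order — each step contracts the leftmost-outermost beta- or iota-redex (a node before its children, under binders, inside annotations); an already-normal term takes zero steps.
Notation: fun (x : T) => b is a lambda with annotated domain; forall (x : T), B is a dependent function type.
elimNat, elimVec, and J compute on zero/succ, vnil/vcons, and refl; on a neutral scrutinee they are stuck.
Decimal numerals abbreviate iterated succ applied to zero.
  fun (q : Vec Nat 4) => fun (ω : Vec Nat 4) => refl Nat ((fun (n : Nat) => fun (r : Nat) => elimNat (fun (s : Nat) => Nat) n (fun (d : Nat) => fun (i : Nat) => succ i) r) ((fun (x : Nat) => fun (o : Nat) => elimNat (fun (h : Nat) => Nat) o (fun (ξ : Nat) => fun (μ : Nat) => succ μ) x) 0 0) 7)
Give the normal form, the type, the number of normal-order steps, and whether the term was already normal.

normal form:
  fun (q : Vec Nat 4) => fun (ω : Vec Nat 4) => refl Nat 7
the term's type:
  forall (q : Vec Nat 4), forall (ω : Vec Nat 4), Eq Nat 7 7
steps to reach normal form (normal order): 27
already normal: no
first contracted redex: a beta-redex


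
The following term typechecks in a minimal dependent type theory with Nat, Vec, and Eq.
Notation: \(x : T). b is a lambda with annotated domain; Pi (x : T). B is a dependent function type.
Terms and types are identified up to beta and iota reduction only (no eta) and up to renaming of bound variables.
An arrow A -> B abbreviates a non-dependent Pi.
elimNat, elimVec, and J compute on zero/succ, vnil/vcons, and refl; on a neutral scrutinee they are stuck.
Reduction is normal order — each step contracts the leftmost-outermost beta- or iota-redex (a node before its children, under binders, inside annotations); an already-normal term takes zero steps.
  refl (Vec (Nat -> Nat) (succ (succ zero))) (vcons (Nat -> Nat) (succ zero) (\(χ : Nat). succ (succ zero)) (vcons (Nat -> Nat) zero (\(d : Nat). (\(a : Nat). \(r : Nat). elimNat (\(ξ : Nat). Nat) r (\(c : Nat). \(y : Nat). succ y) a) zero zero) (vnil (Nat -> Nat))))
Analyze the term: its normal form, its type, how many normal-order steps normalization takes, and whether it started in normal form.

resulting normal form:
  refl (Vec (Nat -> Nat) (succ (succ zero))) (vcons (Nat -> Nat) (succ zero) (\(χ : Nat). succ (succ zero)) (vcons (Nat -> Nat) zero (\(d : Nat). zero) (vnil (Nat -> Nat))))
inferred type:
  Eq (Vec (Nat -> Nat) (succ (succ zero))) (vcons (Nat -> Nat) (succ zero) (\(χ : Nat). succ (succ zero)) (vcons (Nat -> Nat) zero (\(d : Nat). zero) (vnil (Nat -> Nat)))) (vcons (Nat -> Nat) (succ zero) (\(a : Nat). succ (succ zero)) (vcons (Nat -> Nat) zero (\(r : Nat). zero) (vnil (Nat -> Nat))))
steps to reach normal form (normal order): 3
term was already normal: no
first contracted redex: a beta-redex


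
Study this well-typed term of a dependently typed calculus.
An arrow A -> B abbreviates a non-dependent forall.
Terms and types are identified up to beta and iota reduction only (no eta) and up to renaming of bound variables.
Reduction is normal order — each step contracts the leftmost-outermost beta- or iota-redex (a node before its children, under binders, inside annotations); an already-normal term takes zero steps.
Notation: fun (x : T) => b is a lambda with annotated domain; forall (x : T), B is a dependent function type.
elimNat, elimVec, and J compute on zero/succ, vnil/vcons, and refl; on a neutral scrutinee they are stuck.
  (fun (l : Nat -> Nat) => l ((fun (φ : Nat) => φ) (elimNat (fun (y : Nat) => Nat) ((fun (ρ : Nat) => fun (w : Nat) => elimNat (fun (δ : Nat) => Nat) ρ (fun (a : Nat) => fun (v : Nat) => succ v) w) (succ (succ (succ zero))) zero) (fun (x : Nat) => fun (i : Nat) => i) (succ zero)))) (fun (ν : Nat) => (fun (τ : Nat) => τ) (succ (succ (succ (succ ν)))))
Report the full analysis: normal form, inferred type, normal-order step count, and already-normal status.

reduced normal form:
  succ (succ (succ (succ (succ (succ (succ zero))))))
type:
  Nat
reduction steps (normal order): 11
started in normal form: no
first contracted redex: a beta-redex


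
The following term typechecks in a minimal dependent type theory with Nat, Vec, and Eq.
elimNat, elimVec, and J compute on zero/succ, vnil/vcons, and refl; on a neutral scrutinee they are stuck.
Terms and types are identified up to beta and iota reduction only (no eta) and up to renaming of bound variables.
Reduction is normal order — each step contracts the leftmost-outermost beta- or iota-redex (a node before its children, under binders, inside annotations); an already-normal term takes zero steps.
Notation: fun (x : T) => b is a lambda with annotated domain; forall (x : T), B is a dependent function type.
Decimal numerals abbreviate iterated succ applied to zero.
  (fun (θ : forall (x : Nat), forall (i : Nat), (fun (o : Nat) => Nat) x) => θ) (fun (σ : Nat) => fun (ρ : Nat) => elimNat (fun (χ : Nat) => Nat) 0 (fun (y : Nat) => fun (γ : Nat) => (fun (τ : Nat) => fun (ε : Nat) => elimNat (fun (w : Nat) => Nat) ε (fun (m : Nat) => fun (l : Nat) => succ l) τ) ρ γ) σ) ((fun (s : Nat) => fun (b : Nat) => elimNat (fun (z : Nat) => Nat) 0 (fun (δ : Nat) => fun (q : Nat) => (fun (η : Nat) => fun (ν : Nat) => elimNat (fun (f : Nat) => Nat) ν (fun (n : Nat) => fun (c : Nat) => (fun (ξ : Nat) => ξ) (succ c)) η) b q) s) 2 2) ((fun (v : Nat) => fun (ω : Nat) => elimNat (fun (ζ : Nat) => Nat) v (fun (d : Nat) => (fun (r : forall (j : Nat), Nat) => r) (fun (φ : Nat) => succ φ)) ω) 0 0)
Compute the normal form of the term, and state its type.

normal form:
  0
inferred type:
  Nat
observation: 53 normal-order steps normalize the term, beginning with a beta-redex.


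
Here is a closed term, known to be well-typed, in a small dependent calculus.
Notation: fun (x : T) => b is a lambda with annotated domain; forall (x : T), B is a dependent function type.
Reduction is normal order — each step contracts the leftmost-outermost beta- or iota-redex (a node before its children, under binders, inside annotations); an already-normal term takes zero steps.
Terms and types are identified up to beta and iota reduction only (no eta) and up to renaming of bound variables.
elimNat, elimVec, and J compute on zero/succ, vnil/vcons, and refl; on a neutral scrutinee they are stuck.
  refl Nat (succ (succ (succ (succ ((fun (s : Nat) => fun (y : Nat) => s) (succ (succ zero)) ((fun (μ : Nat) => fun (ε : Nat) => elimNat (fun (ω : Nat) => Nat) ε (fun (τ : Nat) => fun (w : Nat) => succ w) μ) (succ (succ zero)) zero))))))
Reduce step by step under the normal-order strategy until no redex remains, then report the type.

normal-order reduction:
  refl Nat (succ (succ (succ (succ ((fun (s : Nat) => fun (y : Nat) => s) (succ (succ zero)) ((fun (μ : Nat) => fun (ε : Nat) => elimNat (fun (ω : Nat) => Nat) ε (fun (τ : Nat) => fun (w : Nat) => succ w) μ) (succ (succ zero)) zero))))))
  ~> refl Nat (succ (succ (succ (succ ((fun (s : Nat) => succ (succ zero)) ((fun (y : Nat) => fun (μ : Nat) => elimNat (fun (ε : Nat) => Nat) μ (fun (ω : Nat) => fun (τ : Nat) => succ τ) y) (succ (succ zero)) zero))))))
  ~> refl Nat (succ (succ (succ (succ (succ (succ zero))))))
inferred type:
  Eq Nat (succ (succ (succ (succ (succ (succ zero)))))) (succ (succ (succ (succ (succ (succ zero))))))


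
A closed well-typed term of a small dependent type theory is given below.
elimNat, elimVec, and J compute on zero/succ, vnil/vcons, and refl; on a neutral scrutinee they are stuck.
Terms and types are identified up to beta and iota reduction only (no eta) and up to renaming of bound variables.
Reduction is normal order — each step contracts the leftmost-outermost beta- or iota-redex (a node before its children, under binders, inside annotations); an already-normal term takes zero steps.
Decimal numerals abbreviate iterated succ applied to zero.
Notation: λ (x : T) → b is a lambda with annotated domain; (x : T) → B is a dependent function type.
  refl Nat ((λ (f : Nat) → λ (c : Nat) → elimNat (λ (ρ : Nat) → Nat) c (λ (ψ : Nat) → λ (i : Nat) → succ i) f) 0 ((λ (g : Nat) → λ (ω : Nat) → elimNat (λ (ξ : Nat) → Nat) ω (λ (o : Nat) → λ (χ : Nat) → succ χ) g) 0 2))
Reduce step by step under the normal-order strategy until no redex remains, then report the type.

normal-order reduction:
  refl Nat ((λ (f : Nat) → λ (c : Nat) → elimNat (λ (ρ : Nat) → Nat) c (λ (ψ : Nat) → λ (i : Nat) → succ i) f) 0 ((λ (g : Nat) → λ (ω : Nat) → elimNat (λ (ξ : Nat) → Nat) ω (λ (o : Nat) → λ (χ : Nat) → succ χ) g) 0 2))
  ~> refl Nat ((λ (f : Nat) → elimNat (λ (c : Nat) → Nat) f (λ (ρ : Nat) → λ (ψ : Nat) → succ ψ) 0) ((λ (i : Nat) → λ (g : Nat) → elimNat (λ (ω : Nat) → Nat) g (λ (ξ : Nat) → λ (o : Nat) → succ o) i) 0 2))
  ~> refl Nat (elimNat (λ (f : Nat) → Nat) ((λ (c : Nat) → λ (ρ : Nat) → elimNat (λ (ψ : Nat) → Nat) ρ (λ (i : Nat) → λ (g : Nat) → succ g) c) 0 2) (λ (ω : Nat) → λ (ξ : Nat) → succ ξ) 0)
  ~> refl Nat ((λ (f : Nat) → λ (c : Nat) → elimNat (λ (ρ : Nat) → Nat) c (λ (ψ : Nat) → λ (i : Nat) → succ i) f) 0 2)
  ~> refl Nat ((λ (f : Nat) → elimNat (λ (c : Nat) → Nat) f (λ (ρ : Nat) → λ (ψ : Nat) → succ ψ) 0) 2)
  ~> refl Nat (elimNat (λ (f : Nat) → Nat) 2 (λ (c : Nat) → λ (ρ : Nat) → succ ρ) 0)
  ~> refl Nat 2
the term's type:
  Eq Nat 2 2


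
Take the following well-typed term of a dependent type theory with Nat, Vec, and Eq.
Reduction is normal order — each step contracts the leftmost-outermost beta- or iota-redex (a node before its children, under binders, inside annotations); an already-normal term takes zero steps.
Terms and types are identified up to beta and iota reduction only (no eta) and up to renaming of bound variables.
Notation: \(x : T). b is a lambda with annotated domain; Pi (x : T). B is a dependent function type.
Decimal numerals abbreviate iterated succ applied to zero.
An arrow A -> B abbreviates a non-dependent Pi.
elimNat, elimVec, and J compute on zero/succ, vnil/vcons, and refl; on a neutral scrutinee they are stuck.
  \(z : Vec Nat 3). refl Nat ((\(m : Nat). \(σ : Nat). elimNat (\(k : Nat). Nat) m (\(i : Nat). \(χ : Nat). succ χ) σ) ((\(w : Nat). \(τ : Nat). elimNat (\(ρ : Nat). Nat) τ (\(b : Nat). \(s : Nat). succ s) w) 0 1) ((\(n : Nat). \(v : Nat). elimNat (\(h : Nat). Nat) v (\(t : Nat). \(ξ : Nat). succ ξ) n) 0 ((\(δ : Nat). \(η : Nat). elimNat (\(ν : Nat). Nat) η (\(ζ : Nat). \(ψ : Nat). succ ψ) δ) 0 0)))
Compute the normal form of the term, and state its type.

reduced normal form:
  \(z : Vec Nat 3). refl Nat 1
type:
  Vec Nat 3 -> Eq Nat 1 1
observation: 12 normal-order steps normalize the term, beginning with a beta-redex.


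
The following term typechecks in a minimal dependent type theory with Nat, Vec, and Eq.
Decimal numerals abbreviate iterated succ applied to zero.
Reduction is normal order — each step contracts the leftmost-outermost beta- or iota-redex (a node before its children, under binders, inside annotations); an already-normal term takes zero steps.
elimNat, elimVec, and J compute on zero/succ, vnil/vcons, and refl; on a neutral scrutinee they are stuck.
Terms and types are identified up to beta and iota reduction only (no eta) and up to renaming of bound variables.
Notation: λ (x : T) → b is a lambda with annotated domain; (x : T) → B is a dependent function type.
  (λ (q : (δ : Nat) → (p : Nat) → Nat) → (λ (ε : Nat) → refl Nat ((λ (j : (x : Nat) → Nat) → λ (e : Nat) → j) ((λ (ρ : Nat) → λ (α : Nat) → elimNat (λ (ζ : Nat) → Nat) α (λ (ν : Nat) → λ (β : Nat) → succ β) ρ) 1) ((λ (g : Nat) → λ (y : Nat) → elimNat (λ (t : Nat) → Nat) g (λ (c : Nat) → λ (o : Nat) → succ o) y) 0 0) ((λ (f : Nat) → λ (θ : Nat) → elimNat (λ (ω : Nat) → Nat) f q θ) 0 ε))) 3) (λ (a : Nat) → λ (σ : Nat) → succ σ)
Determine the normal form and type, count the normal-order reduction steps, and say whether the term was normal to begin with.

resulting normal form:
  refl Nat 4
type:
  Eq Nat 4 4
reduction steps (normal order): 22
started in normal form: no
first contracted redex: a beta-redex


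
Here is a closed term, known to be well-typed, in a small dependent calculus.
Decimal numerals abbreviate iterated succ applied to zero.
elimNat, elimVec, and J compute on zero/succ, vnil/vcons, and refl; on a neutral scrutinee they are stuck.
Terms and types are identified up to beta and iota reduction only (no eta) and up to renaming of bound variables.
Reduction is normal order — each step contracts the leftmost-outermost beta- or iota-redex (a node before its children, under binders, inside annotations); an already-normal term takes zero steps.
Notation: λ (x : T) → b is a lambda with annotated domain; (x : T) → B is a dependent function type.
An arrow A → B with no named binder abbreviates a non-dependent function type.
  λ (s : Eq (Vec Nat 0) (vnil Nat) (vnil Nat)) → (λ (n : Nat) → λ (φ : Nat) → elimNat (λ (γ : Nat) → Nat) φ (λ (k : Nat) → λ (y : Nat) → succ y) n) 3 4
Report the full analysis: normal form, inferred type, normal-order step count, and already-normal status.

normal form:
  λ (s : Eq (Vec Nat 0) (vnil Nat) (vnil Nat)) → 7
inferred type:
  Eq (Vec Nat 0) (vnil Nat) (vnil Nat) → Nat
steps to reach normal form (normal order): 12
already normal: no
first redex: a beta-redex


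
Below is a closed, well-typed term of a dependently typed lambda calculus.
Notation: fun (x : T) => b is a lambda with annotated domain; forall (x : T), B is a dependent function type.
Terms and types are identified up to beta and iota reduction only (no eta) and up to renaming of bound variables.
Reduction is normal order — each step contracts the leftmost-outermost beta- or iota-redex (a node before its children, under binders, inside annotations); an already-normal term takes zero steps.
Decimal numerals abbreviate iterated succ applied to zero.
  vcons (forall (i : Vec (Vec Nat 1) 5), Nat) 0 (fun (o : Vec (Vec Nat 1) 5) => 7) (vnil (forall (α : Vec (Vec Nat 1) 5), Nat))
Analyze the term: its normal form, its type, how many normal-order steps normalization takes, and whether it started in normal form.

resulting normal form:
  vcons (forall (i : Vec (Vec Nat 1) 5), Nat) 0 (fun (o : Vec (Vec Nat 1) 5) => 7) (vnil (forall (α : Vec (Vec Nat 1) 5), Nat))
the term's type:
  Vec (forall (i : Vec (Vec Nat 1) 5), Nat) 1
normal-order step count: 0
already normal: yes


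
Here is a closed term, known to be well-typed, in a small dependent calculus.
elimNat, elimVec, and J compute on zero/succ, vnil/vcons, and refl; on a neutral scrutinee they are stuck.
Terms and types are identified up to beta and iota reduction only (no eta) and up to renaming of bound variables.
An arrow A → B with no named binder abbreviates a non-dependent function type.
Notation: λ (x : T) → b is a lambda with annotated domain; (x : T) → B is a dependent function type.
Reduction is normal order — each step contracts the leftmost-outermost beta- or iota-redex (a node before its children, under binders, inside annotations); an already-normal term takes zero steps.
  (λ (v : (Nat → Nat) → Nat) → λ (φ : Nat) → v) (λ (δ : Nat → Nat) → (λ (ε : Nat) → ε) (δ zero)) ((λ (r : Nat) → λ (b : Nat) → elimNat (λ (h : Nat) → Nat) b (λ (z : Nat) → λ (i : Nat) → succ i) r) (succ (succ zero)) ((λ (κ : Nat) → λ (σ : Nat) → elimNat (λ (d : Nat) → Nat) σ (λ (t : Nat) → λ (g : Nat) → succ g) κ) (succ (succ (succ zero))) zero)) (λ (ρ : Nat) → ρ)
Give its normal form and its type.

normal form:
  zero
type:
  Nat
observation: the term reaches its normal form after 5 normal-order steps.


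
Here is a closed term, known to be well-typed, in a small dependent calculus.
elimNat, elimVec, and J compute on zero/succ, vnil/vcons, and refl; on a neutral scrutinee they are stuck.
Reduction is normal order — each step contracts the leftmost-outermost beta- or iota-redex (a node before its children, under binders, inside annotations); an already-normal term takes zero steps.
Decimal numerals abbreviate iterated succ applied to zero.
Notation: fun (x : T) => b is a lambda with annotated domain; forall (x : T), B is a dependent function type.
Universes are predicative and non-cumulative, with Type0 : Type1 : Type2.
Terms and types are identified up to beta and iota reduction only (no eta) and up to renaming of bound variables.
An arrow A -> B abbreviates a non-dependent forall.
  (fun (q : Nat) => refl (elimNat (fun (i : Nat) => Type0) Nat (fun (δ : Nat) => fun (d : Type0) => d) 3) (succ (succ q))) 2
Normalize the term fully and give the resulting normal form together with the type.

resulting normal form:
  refl Nat 4
type:
  Eq Nat 4 4
observation: the first redex contracted is a beta-redex; the normal form is reached in 11 normal-order steps.


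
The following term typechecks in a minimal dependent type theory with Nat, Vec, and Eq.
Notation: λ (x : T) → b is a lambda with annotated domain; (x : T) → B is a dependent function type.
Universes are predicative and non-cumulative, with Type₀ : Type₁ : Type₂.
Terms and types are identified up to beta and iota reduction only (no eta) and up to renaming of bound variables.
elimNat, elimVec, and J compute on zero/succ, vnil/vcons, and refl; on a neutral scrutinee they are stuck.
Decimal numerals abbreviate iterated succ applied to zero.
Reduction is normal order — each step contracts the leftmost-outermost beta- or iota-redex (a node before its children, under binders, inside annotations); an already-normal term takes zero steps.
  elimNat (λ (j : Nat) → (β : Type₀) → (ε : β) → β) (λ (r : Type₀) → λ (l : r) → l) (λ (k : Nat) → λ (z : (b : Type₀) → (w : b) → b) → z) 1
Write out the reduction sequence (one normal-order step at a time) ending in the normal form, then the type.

normal-order reduction:
  elimNat (λ (j : Nat) → (β : Type₀) → (ε : β) → β) (λ (r : Type₀) → λ (l : r) → l) (λ (k : Nat) → λ (z : (b : Type₀) → (w : b) → b) → z) 1
  ~> (λ (j : Nat) → λ (β : (ε : Type₀) → (r : ε) → ε) → β) 0 (elimNat (λ (l : Nat) → (k : Type₀) → (z : k) → k) (λ (b : Type₀) → λ (w : b) → w) (λ (χ : Nat) → λ (κ : (τ : Type₀) → (θ : τ) → τ) → κ) 0)
  ~> (λ (j : (β : Type₀) → (ε : β) → β) → j) (elimNat (λ (r : Nat) → (l : Type₀) → (k : l) → l) (λ (z : Type₀) → λ (b : z) → b) (λ (w : Nat) → λ (χ : (κ : Type₀) → (τ : κ) → κ) → χ) 0)
  ~> elimNat (λ (j : Nat) → (β : Type₀) → (ε : β) → β) (λ (r : Type₀) → λ (l : r) → l) (λ (k : Nat) → λ (z : (b : Type₀) → (w : b) → b) → z) 0
  ~> λ (j : Type₀) → λ (β : j) → β
the term's type:
  (j : Type₀) → (β : j) → j


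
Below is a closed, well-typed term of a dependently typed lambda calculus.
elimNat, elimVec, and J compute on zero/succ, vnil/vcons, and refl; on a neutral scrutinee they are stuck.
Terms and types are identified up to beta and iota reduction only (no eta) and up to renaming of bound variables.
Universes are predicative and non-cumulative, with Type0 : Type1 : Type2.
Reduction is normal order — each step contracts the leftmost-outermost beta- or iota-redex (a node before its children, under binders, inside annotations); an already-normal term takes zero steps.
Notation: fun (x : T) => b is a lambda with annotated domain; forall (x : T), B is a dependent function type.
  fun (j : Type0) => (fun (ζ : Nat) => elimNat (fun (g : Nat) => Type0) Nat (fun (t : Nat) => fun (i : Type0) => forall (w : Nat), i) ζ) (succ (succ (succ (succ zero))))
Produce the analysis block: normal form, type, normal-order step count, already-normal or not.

resulting normal form:
  fun (j : Type0) => forall (ζ : Nat), forall (g : Nat), forall (t : Nat), forall (i : Nat), Nat
inferred type:
  forall (j : Type0), Type0
steps to reach normal form (normal order): 14
term was already normal: no
first contracted redex: a beta-redex


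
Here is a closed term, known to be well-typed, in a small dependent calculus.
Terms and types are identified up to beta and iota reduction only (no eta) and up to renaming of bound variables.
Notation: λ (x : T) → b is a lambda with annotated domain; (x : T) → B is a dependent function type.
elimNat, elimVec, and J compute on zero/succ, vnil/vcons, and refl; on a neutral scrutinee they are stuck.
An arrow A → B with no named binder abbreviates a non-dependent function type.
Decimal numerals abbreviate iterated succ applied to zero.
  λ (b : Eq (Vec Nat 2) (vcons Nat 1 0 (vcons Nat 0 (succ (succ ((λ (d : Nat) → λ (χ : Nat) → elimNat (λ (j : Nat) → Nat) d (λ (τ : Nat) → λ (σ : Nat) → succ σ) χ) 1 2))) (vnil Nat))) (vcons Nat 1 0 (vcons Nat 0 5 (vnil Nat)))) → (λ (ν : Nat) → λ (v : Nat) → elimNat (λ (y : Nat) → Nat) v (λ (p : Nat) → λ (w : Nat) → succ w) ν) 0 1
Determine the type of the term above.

the term's type:
  Eq (Vec Nat 2) (vcons Nat 1 0 (vcons Nat 0 5 (vnil Nat))) (vcons Nat 1 0 (vcons Nat 0 5 (vnil Nat))) → Nat


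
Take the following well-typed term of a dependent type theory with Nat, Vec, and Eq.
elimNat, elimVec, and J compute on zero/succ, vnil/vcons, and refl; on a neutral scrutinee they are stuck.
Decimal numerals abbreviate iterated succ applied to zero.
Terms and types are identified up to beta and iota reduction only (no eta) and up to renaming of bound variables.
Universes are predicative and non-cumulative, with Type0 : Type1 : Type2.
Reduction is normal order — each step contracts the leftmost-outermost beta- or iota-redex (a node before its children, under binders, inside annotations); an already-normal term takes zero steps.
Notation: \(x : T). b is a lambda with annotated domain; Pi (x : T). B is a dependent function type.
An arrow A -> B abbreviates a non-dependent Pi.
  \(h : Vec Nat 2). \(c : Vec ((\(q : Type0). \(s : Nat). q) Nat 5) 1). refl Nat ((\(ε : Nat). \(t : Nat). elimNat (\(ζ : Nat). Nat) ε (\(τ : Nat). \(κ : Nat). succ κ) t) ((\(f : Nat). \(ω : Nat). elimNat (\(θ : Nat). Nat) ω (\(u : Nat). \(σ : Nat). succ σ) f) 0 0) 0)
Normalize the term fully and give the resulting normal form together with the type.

reduced normal form:
  \(h : Vec Nat 2). \(c : Vec Nat 1). refl Nat 0
inferred type:
  Vec Nat 2 -> Vec Nat 1 -> Eq Nat 0 0


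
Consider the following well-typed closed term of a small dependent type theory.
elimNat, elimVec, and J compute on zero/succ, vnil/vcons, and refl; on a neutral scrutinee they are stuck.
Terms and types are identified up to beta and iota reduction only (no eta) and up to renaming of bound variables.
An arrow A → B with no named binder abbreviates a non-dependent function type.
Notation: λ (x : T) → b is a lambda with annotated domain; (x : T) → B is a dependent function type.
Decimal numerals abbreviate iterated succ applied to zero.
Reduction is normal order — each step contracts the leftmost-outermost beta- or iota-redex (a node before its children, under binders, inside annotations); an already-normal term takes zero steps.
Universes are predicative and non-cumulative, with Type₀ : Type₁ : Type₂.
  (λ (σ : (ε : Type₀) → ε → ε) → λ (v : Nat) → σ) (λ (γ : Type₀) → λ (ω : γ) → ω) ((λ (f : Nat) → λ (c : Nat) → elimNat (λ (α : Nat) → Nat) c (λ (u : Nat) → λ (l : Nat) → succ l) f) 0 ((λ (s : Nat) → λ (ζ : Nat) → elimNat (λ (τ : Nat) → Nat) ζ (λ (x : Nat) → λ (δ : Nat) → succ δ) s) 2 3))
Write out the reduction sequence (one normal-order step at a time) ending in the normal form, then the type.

normal-order reduction sequence:
  (λ (σ : (ε : Type₀) → ε → ε) → λ (v : Nat) → σ) (λ (γ : Type₀) → λ (ω : γ) → ω) ((λ (f : Nat) → λ (c : Nat) → elimNat (λ (α : Nat) → Nat) c (λ (u : Nat) → λ (l : Nat) → succ l) f) 0 ((λ (s : Nat) → λ (ζ : Nat) → elimNat (λ (τ : Nat) → Nat) ζ (λ (x : Nat) → λ (δ : Nat) → succ δ) s) 2 3))
  ~> (λ (σ : Nat) → λ (ε : Type₀) → λ (v : ε) → v) ((λ (γ : Nat) → λ (ω : Nat) → elimNat (λ (f : Nat) → Nat) ω (λ (c : Nat) → λ (α : Nat) → succ α) γ) 0 ((λ (u : Nat) → λ (l : Nat) → elimNat (λ (s : Nat) → Nat) l (λ (ζ : Nat) → λ (τ : Nat) → succ τ) u) 2 3))
  ~> λ (σ : Type₀) → λ (ε : σ) → ε
type:
  (σ : Type₀) → σ → σ


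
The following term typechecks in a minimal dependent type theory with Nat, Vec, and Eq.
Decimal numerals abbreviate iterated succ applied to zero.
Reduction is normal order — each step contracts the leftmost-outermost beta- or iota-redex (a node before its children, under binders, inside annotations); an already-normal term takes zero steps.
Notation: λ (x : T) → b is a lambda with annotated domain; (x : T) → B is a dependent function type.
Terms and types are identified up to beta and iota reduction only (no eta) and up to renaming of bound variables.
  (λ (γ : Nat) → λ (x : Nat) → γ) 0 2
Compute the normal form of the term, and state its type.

normal form:
  0
the term's type:
  Nat


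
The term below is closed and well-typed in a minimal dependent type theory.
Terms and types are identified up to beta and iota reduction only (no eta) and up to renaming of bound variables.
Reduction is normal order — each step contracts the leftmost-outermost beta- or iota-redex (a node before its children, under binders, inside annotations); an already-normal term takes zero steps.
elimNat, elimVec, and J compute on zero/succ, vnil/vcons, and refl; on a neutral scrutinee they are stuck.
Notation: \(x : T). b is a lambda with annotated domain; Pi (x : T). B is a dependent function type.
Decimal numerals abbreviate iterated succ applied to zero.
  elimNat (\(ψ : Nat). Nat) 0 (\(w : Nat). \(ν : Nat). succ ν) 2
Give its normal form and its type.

reduced normal form:
  2
the term's type:
  Nat


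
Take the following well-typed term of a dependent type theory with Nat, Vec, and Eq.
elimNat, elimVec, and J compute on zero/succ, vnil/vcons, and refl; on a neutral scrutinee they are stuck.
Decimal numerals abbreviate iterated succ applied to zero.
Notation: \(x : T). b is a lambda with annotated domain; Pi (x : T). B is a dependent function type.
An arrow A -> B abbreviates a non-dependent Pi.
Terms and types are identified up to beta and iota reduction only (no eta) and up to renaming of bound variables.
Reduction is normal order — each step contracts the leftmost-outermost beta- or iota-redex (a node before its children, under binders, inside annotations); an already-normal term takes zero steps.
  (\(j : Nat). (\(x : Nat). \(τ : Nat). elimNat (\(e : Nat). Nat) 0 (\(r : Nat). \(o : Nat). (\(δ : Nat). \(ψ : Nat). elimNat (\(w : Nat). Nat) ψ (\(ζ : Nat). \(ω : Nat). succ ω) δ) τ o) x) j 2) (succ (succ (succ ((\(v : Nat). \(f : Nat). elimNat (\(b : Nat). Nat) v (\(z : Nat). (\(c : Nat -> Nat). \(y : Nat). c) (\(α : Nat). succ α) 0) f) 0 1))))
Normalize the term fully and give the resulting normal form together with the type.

reduced normal form:
  8
type:
  Nat
observation: the term reaches its normal form after 60 normal-order steps.


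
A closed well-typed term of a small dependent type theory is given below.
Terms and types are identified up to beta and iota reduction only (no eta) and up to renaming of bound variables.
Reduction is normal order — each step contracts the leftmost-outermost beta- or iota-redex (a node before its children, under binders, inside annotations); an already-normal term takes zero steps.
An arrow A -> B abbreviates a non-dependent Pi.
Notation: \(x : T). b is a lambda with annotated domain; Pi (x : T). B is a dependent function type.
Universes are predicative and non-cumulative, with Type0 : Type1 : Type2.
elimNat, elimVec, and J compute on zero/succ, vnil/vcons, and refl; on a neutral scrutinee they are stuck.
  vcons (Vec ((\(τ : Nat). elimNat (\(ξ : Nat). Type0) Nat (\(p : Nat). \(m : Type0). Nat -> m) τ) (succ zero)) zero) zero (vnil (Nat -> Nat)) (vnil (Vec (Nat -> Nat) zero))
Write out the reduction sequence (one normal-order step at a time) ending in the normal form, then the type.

reduction (normal order):
  vcons (Vec ((\(τ : Nat). elimNat (\(ξ : Nat). Type0) Nat (\(p : Nat). \(m : Type0). Nat -> m) τ) (succ zero)) zero) zero (vnil (Nat -> Nat)) (vnil (Vec (Nat -> Nat) zero))
  ~> vcons (Vec (elimNat (\(τ : Nat). Type0) Nat (\(ξ : Nat). \(p : Type0). Nat -> p) (succ zero)) zero) zero (vnil (Nat -> Nat)) (vnil (Vec (Nat -> Nat) zero))
  ~> vcons (Vec ((\(τ : Nat). \(ξ : Type0). Nat -> ξ) zero (elimNat (\(p : Nat). Type0) Nat (\(m : Nat). \(l : Type0). Nat -> l) zero)) zero) zero (vnil (Nat -> Nat)) (vnil (Vec (Nat -> Nat) zero))
  ~> vcons (Vec ((\(τ : Type0). Nat -> τ) (elimNat (\(ξ : Nat). Type0) Nat (\(p : Nat). \(m : Type0). Nat -> m) zero)) zero) zero (vnil (Nat -> Nat)) (vnil (Vec (Nat -> Nat) zero))
  ~> vcons (Vec (Nat -> elimNat (\(τ : Nat). Type0) Nat (\(ξ : Nat). \(p : Type0). Nat -> p) zero) zero) zero (vnil (Nat -> Nat)) (vnil (Vec (Nat -> Nat) zero))
  ~> vcons (Vec (Nat -> Nat) zero) zero (vnil (Nat -> Nat)) (vnil (Vec (Nat -> Nat) zero))
inferred type:
  Vec (Vec (Nat -> Nat) zero) (succ zero)


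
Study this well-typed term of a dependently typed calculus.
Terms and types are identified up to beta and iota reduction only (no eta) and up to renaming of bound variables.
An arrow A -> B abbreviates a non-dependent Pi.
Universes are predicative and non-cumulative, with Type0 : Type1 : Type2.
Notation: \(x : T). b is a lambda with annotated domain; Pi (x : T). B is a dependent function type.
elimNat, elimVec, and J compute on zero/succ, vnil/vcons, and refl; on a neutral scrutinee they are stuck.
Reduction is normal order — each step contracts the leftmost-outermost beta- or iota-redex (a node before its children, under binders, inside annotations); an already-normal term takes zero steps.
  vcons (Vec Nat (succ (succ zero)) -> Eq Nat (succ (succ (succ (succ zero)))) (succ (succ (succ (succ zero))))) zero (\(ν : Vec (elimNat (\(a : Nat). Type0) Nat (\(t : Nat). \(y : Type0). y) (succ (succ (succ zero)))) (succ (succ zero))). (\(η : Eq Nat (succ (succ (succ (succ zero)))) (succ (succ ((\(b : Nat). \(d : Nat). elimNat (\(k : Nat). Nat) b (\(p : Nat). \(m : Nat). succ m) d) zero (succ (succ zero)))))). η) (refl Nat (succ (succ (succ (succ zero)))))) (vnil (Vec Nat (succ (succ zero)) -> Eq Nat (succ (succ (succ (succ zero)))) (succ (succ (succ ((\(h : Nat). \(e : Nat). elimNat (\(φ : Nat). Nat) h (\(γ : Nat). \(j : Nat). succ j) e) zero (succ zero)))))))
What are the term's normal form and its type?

resulting normal form:
  vcons (Vec Nat (succ (succ zero)) -> Eq Nat (succ (succ (succ (succ zero)))) (succ (succ (succ (succ zero))))) zero (\(ν : Vec Nat (succ (succ zero))). refl Nat (succ (succ (succ (succ zero))))) (vnil (Vec Nat (succ (succ zero)) -> Eq Nat (succ (succ (succ (succ zero)))) (succ (succ (succ (succ zero))))))
inferred type:
  Vec (Vec Nat (succ (succ zero)) -> Eq Nat (succ (succ (succ (succ zero)))) (succ (succ (succ (succ zero))))) (succ zero)


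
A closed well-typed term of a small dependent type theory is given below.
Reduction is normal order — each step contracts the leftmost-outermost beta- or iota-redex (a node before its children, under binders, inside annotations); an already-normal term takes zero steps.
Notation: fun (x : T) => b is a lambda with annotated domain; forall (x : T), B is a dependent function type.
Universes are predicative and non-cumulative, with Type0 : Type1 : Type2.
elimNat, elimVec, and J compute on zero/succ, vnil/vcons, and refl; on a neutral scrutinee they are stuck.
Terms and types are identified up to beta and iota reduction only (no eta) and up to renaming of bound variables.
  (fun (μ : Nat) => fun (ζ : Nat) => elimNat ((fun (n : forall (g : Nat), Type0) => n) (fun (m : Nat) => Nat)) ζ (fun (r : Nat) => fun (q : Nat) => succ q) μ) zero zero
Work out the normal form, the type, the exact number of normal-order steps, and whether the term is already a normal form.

reduced normal form:
  zero
the term's type:
  Nat
reduction steps (normal order): 3
already normal: no
first redex: a beta-redex


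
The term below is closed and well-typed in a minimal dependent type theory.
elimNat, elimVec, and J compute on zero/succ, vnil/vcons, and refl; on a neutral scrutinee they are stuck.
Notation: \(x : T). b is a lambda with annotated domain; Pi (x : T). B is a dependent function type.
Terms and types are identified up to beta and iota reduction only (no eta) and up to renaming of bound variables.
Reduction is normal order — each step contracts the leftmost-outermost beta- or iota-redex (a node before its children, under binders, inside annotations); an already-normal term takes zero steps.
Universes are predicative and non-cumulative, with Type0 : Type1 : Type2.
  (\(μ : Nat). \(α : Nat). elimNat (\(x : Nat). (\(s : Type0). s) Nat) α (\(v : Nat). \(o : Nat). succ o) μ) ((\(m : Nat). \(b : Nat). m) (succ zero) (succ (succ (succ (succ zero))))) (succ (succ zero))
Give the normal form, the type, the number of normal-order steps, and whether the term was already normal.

reduced normal form:
  succ (succ (succ zero))
the term's type:
  Nat
normal-order step count: 9
already normal: no
first contracted redex: a beta-redex


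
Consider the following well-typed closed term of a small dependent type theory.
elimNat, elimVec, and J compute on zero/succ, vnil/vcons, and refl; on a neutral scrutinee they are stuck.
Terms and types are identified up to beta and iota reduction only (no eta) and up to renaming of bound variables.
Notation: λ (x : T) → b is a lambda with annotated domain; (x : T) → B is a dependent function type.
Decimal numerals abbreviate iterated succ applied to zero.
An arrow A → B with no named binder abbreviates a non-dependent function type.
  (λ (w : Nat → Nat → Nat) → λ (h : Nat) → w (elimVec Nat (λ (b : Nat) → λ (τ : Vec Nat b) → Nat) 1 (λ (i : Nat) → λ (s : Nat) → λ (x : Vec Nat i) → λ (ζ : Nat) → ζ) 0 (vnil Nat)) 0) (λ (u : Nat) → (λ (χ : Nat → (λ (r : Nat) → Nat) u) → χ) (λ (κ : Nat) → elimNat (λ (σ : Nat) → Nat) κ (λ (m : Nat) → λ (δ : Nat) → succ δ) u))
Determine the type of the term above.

the term's type:
  Nat → Nat


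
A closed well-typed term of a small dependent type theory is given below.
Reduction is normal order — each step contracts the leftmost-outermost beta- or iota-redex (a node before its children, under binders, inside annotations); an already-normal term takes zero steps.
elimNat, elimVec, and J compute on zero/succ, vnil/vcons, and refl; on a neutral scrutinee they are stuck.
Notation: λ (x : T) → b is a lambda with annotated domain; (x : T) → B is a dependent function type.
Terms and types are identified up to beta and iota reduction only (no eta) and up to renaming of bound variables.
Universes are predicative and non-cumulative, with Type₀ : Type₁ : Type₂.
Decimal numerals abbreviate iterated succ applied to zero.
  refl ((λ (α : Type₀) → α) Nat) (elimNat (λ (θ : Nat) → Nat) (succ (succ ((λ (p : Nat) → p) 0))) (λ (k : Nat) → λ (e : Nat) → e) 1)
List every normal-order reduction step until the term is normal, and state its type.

reduction (normal order):
  refl ((λ (α : Type₀) → α) Nat) (elimNat (λ (θ : Nat) → Nat) (succ (succ ((λ (p : Nat) → p) 0))) (λ (k : Nat) → λ (e : Nat) → e) 1)
  ~> refl Nat (elimNat (λ (α : Nat) → Nat) (succ (succ ((λ (θ : Nat) → θ) 0))) (λ (p : Nat) → λ (k : Nat) → k) 1)
  ~> refl Nat ((λ (α : Nat) → λ (θ : Nat) → θ) 0 (elimNat (λ (p : Nat) → Nat) (succ (succ ((λ (k : Nat) → k) 0))) (λ (e : Nat) → λ (y : Nat) → y) 0))
  ~> refl Nat ((λ (α : Nat) → α) (elimNat (λ (θ : Nat) → Nat) (succ (succ ((λ (p : Nat) → p) 0))) (λ (k : Nat) → λ (e : Nat) → e) 0))
  ~> refl Nat (elimNat (λ (α : Nat) → Nat) (succ (succ ((λ (θ : Nat) → θ) 0))) (λ (p : Nat) → λ (k : Nat) → k) 0)
  ~> refl Nat (succ (succ ((λ (α : Nat) → α) 0)))
  ~> refl Nat 2
type:
  Eq Nat 2 2


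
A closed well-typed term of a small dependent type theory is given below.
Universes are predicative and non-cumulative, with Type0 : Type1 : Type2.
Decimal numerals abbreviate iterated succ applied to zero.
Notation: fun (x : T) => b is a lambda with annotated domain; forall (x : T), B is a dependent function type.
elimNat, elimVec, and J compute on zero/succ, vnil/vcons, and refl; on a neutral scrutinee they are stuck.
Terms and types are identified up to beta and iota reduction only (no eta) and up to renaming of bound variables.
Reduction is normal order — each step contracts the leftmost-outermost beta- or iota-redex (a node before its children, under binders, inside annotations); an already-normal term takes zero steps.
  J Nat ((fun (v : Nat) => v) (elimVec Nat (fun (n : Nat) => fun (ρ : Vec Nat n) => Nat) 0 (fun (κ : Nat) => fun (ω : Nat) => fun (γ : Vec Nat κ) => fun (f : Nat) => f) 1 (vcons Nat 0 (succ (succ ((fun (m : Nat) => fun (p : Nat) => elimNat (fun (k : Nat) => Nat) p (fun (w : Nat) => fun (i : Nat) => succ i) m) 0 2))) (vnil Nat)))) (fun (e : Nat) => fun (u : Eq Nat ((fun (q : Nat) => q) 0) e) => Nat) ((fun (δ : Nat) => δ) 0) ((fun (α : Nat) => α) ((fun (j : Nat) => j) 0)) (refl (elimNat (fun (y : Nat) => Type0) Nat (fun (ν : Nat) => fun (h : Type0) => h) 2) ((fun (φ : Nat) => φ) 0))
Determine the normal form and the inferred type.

normal form:
  0
the term's type:
  Nat
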